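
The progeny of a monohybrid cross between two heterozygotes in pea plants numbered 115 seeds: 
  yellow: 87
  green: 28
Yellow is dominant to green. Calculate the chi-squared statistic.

0.026

For a monohybrid cross between heterozygotes with complete dominance, the expected phenotypic ratio is 3:1.
Under the 3:1 hypothesis (Σ ratio = 4, N = 115):
  yellow: 115 × 3/4 = 86.25
  green: 115 × 1/4 = 28.75
χ² = Σ (O − E)² / E
  yellow: (87 − 86.25)² / 86.25 = 0.0065
  green: (28 − 28.75)² / 28.75 = 0.0196
χ² = 0.0065 + 0.0196 = 0.0261 ≈ 0.026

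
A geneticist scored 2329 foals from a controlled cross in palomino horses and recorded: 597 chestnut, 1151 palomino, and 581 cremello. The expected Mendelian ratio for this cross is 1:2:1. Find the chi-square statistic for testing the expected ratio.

0.533

Under the 1:2:1 hypothesis (Σ ratio = 4, N = 2329):
  chestnut: 2329 × 1/4 = 582.25
  palomino: 2329 × 2/4 = 1164.5
  cremello: 2329 × 1/4 = 582.25
χ² = Σ (O − E)² / E
  chestnut: (597 − 582.25)² / 582.25 = 0.3737
  palomino: (1151 − 1164.5)² / 1164.5 = 0.1565
  cremello: (581 − 582.25)² / 582.25 = 0.0027
χ² = 0.3737 + 0.1565 + 0.0027 = 0.5329 ≈ 0.533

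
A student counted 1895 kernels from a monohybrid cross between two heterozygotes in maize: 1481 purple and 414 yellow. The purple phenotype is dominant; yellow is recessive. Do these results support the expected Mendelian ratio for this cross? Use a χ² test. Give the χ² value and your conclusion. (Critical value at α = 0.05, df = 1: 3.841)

10.048; not consistent

For a monohybrid cross between heterozygotes with complete dominance, the expected phenotypic ratio is 3:1.
Total ratio parts = 4. Expected numbers out of 1895:
  purple: 1895 × 3/4 = 1421.25
  yellow: 1895 × 1/4 = 473.75
χ² = Σ (O − E)² / E
  purple: (1481 − 1421.25)² / 1421.25 = 2.5119
  yellow: (414 − 473.75)² / 473.75 = 7.5358
χ² = 2.5119 + 7.5358 = 10.0477 ≈ 10.048
Degrees of freedom = 2 − 1 = 1; critical value at α = 0.05 is 3.841.
Since 10.048 > 3.841, we reject the null hypothesis — the data do not fit the 3:1 ratio.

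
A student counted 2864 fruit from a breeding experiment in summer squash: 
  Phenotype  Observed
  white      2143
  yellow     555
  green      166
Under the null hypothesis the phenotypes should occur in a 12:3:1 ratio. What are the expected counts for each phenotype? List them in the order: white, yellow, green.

Expected counts for N = 2864 under a 12:3:1 ratio (total parts = 16):
  white: 2864 × 12/16 = 2148
  yellow: 2864 × 3/16 = 537
  green: 2864 × 1/16 = 179

2148, 537, 179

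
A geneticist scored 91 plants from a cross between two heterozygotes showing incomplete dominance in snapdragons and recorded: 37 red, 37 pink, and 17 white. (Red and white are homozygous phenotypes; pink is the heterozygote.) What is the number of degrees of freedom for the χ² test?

2

With incomplete dominance, a heterozygote × heterozygote cross gives a 1:2:1 phenotypic ratio.
A goodness-of-fit test with 3 phenotype classes has df = 3 − 1 = 2.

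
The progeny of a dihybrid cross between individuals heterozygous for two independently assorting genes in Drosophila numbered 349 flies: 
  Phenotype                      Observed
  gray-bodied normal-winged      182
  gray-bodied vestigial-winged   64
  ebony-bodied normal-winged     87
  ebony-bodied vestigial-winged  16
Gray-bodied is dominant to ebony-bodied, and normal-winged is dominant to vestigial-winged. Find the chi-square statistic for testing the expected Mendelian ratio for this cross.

9.729

A dihybrid F₂ with independent assortment and complete dominance at both loci gives a 9:3:3:1 phenotypic ratio.
Under the 9:3:3:1 hypothesis (Σ ratio = 16, N = 349):
  gray-bodied normal-winged: 349 × 9/16 = 196.3125
  gray-bodied vestigial-winged: 349 × 3/16 = 65.4375
  ebony-bodied normal-winged: 349 × 3/16 = 65.4375
  ebony-bodied vestigial-winged: 349 × 1/16 = 21.8125
χ² = Σ (O − E)² / E
  gray-bodied normal-winged: (182 − 196.3125)² / 196.3125 = 1.0435
  gray-bodied vestigial-winged: (64 − 65.4375)² / 65.4375 = 0.0316
  ebony-bodied normal-winged: (87 − 65.4375)² / 65.4375 = 7.1051
  ebony-bodied vestigial-winged: (16 − 21.8125)² / 21.8125 = 1.5489
χ² = 1.0435 + 0.0316 + 7.1051 + 1.5489 = 9.7291 ≈ 9.729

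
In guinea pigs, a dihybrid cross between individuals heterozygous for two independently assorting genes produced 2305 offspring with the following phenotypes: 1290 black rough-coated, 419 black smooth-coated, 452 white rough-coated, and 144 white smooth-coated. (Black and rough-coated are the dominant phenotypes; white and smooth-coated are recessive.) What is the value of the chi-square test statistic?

A dihybrid F₂ with independent assortment and complete dominance at both loci gives a 9:3:3:1 phenotypic ratio.
Under the 9:3:3:1 hypothesis (Σ ratio = 16, N = 2305):
  black rough-coated: 2305 × 9/16 = 1296.5625
  black smooth-coated: 2305 × 3/16 = 432.1875
  white rough-coated: 2305 × 3/16 = 432.1875
  white smooth-coated: 2305 × 1/16 = 144.0625
χ² = Σ (O − E)² / E
  black rough-coated: (1290 − 1296.5625)² / 1296.5625 = 0.0332
  black smooth-coated: (419 − 432.1875)² / 432.1875 = 0.4024
  white rough-coated: (452 − 432.1875)² / 432.1875 = 0.9083
  white smooth-coated: (144 − 144.0625)² / 144.0625 = 0.0000
χ² = 0.0332 + 0.4024 + 0.9083 + 0.0000 = 1.3439 ≈ 1.344

1.344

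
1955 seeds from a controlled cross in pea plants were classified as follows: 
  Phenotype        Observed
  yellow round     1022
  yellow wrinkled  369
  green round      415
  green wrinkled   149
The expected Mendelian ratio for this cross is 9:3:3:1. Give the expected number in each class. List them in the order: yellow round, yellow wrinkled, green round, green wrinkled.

1099.6875, 366.5625, 366.5625, 122.1875

The 9:3:3:1 ratio has 16 parts, so with N = 1955 the expected counts are:
  yellow round: 1955 × 9/16 = 1099.6875
  yellow wrinkled: 1955 × 3/16 = 366.5625
  green round: 1955 × 3/16 = 366.5625
  green wrinkled: 1955 × 1/16 = 122.1875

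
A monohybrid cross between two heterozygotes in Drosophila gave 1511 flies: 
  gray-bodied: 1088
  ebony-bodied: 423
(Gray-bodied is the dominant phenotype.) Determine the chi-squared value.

For a monohybrid cross between heterozygotes with complete dominance, the expected phenotypic ratio is 3:1.
Under the 3:1 hypothesis (Σ ratio = 4, N = 1511):
  gray-bodied: 1511 × 3/4 = 1133.25
  ebony-bodied: 1511 × 1/4 = 377.75
χ² = Σ (O − E)² / E
  gray-bodied: (1088 − 1133.25)² / 1133.25 = 1.8068
  ebony-bodied: (423 − 377.75)² / 377.75 = 5.4204
χ² = 1.8068 + 5.4204 = 7.2272 ≈ 7.227

7.227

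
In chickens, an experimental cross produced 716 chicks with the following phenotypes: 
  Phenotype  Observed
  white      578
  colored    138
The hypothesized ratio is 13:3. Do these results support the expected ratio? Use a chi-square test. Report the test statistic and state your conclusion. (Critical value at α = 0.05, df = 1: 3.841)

0.129; consistent

Expected counts for N = 716 under a 13:3 ratio (total parts = 16):
  white: 716 × 13/16 = 581.75
  colored: 716 × 3/16 = 134.25
χ² = Σ (O − E)² / E
  white: (578 − 581.75)² / 581.75 = 0.0242
  colored: (138 − 134.25)² / 134.25 = 0.1047
χ² = 0.0242 + 0.1047 = 0.1289 ≈ 0.129
Degrees of freedom = 2 − 1 = 1; critical value at α = 0.05 is 3.841.
Since 0.129 < 3.841, we fail to reject the null hypothesis — the data are consistent with the 13:3 ratio.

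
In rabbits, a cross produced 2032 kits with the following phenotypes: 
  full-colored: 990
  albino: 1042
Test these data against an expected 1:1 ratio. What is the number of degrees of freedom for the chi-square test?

1

A goodness-of-fit test with 2 phenotype classes has df = 2 − 1 = 1.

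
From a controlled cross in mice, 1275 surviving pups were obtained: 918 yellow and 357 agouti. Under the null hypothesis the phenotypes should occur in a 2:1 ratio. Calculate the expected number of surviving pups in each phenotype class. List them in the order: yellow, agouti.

850, 425

Under the 2:1 hypothesis (Σ ratio = 3, N = 1275):
  yellow: 1275 × 2/3 = 850
  agouti: 1275 × 1/3 = 425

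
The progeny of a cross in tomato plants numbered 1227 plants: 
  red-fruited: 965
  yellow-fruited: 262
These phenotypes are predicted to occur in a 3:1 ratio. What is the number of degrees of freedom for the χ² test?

1

A goodness-of-fit test with 2 phenotype classes has df = 2 − 1 = 1.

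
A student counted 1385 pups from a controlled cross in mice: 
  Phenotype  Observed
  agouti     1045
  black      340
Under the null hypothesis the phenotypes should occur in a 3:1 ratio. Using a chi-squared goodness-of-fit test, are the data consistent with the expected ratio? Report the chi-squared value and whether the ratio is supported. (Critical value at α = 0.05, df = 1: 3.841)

0.150; consistent

The 3:1 ratio has 4 parts, so with N = 1385 the expected counts are:
  agouti: 1385 × 3/4 = 1038.75
  black: 1385 × 1/4 = 346.25
χ² = Σ (O − E)² / E
  agouti: (1045 − 1038.75)² / 1038.75 = 0.0376
  black: (340 − 346.25)² / 346.25 = 0.1128
χ² = 0.0376 + 0.1128 = 0.1504 ≈ 0.150
Degrees of freedom = 2 − 1 = 1; critical value at α = 0.05 is 3.841.
Since 0.150 < 3.841, we fail to reject the null hypothesis — the data are consistent with the 3:1 ratio.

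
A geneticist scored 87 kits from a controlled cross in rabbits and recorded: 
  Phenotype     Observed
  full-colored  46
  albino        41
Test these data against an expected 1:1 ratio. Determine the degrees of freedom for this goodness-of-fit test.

A goodness-of-fit test with 2 phenotype classes has df = 2 − 1 = 1.

1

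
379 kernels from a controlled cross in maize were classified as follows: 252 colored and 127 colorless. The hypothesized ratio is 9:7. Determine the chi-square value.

The 9:7 ratio has 16 parts, so with N = 379 the expected counts are:
  colored: 379 × 9/16 = 213.1875
  colorless: 379 × 7/16 = 165.8125
χ² = Σ (O − E)² / E
  colored: (252 − 213.1875)² / 213.1875 = 7.0661
  colorless: (127 − 165.8125)² / 165.8125 = 9.0850
χ² = 7.0661 + 9.0850 = 16.1511 ≈ 16.151

16.151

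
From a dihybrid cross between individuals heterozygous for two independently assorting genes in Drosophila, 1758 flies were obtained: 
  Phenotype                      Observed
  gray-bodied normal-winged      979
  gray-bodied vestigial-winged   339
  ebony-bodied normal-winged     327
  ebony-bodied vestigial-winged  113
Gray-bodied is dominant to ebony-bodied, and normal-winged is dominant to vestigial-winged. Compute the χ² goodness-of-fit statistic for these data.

0.475

A dihybrid F₂ with independent assortment and complete dominance at both loci gives a 9:3:3:1 phenotypic ratio.
Under the 9:3:3:1 hypothesis (Σ ratio = 16, N = 1758):
  gray-bodied normal-winged: 1758 × 9/16 = 988.875
  gray-bodied vestigial-winged: 1758 × 3/16 = 329.625
  ebony-bodied normal-winged: 1758 × 3/16 = 329.625
  ebony-bodied vestigial-winged: 1758 × 1/16 = 109.875
χ² = Σ (O − E)² / E
  gray-bodied normal-winged: (979 − 988.875)² / 988.875 = 0.0986
  gray-bodied vestigial-winged: (339 − 329.625)² / 329.625 = 0.2666
  ebony-bodied normal-winged: (327 − 329.625)² / 329.625 = 0.0209
  ebony-bodied vestigial-winged: (113 − 109.875)² / 109.875 = 0.0889
χ² = 0.0986 + 0.2666 + 0.0209 + 0.0889 = 0.475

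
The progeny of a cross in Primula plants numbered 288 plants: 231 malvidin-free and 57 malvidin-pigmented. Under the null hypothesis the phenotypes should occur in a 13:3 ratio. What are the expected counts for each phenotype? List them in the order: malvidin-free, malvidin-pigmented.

234, 54

Expected counts for N = 288 under a 13:3 ratio (total parts = 16):
  malvidin-free: 288 × 13/16 = 234
  malvidin-pigmented: 288 × 3/16 = 54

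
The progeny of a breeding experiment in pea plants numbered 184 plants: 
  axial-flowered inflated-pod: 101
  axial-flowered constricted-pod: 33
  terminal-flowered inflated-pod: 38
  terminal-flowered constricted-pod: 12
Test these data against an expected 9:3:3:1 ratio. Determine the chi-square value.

Under the 9:3:3:1 hypothesis (Σ ratio = 16, N = 184):
  axial-flowered inflated-pod: 184 × 9/16 = 103.5
  axial-flowered constricted-pod: 184 × 3/16 = 34.5
  terminal-flowered inflated-pod: 184 × 3/16 = 34.5
  terminal-flowered constricted-pod: 184 × 1/16 = 11.5
χ² = Σ (O − E)² / E
  axial-flowered inflated-pod: (101 − 103.5)² / 103.5 = 0.0604
  axial-flowered constricted-pod: (33 − 34.5)² / 34.5 = 0.0652
  terminal-flowered inflated-pod: (38 − 34.5)² / 34.5 = 0.3551
  terminal-flowered constricted-pod: (12 − 11.5)² / 11.5 = 0.0217
χ² = 0.0604 + 0.0652 + 0.3551 + 0.0217 = 0.5024 ≈ 0.502

0.502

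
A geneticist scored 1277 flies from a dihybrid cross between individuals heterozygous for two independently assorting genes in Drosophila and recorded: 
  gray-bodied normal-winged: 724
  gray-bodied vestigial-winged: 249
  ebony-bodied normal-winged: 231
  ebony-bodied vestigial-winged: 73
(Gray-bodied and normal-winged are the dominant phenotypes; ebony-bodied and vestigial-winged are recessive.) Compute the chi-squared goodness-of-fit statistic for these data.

A dihybrid F₂ with independent assortment and complete dominance at both loci gives a 9:3:3:1 phenotypic ratio.
Under the 9:3:3:1 hypothesis (Σ ratio = 16, N = 1277):
  gray-bodied normal-winged: 1277 × 9/16 = 718.3125
  gray-bodied vestigial-winged: 1277 × 3/16 = 239.4375
  ebony-bodied normal-winged: 1277 × 3/16 = 239.4375
  ebony-bodied vestigial-winged: 1277 × 1/16 = 79.8125
χ² = Σ (O − E)² / E
  gray-bodied normal-winged: (724 − 718.3125)² / 718.3125 = 0.0450
  gray-bodied vestigial-winged: (249 − 239.4375)² / 239.4375 = 0.3819
  ebony-bodied normal-winged: (231 − 239.4375)² / 239.4375 = 0.2973
  ebony-bodied vestigial-winged: (73 − 79.8125)² / 79.8125 = 0.5815
χ² = 0.0450 + 0.3819 + 0.2973 + 0.5815 = 1.3057 ≈ 1.306

1.306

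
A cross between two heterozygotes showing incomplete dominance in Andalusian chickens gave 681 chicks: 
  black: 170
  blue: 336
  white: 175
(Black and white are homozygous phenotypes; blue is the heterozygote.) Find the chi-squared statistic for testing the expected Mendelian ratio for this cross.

With incomplete dominance, a heterozygote × heterozygote cross gives a 1:2:1 phenotypic ratio.
Under the 1:2:1 hypothesis (Σ ratio = 4, N = 681):
  black: 681 × 1/4 = 170.25
  blue: 681 × 2/4 = 340.5
  white: 681 × 1/4 = 170.25
χ² = Σ (O − E)² / E
  black: (170 − 170.25)² / 170.25 = 0.0004
  blue: (336 − 340.5)² / 340.5 = 0.0595
  white: (175 − 170.25)² / 170.25 = 0.1325
χ² = 0.0004 + 0.0595 + 0.1325 = 0.1924 ≈ 0.192

0.192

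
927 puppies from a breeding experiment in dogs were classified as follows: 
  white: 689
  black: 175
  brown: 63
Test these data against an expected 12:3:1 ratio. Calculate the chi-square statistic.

Under the 12:3:1 hypothesis (Σ ratio = 16, N = 927):
  white: 927 × 12/16 = 695.25
  black: 927 × 3/16 = 173.8125
  brown: 927 × 1/16 = 57.9375
χ² = Σ (O − E)² / E
  white: (689 − 695.25)² / 695.25 = 0.0562
  black: (175 − 173.8125)² / 173.8125 = 0.0081
  brown: (63 − 57.9375)² / 57.9375 = 0.4424
χ² = 0.0562 + 0.0081 + 0.4424 = 0.5067 ≈ 0.507

0.507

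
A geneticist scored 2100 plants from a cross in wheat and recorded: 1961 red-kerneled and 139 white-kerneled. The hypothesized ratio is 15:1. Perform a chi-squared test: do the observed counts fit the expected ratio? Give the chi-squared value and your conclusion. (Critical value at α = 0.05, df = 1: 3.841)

0.488; consistent

The 15:1 ratio has 16 parts, so with N = 2100 the expected counts are:
  red-kerneled: 2100 × 15/16 = 1968.75
  white-kerneled: 2100 × 1/16 = 131.25
χ² = Σ (O − E)² / E
  red-kerneled: (1961 − 1968.75)² / 1968.75 = 0.0305
  white-kerneled: (139 − 131.25)² / 131.25 = 0.4576
χ² = 0.0305 + 0.4576 = 0.4881 ≈ 0.488
Degrees of freedom = 2 − 1 = 1; critical value at α = 0.05 is 3.841.
Since 0.488 < 3.841, we fail to reject the null hypothesis — the data are consistent with the 15:1 ratio.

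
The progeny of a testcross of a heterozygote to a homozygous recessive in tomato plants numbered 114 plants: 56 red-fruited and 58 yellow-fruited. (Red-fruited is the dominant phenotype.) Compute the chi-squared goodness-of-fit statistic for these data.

0.035

A testcross of a heterozygote (Aa × aa) gives a 1:1 phenotypic ratio.
Expected counts for N = 114 under a 1:1 ratio (total parts = 2):
  red-fruited: 114 × 1/2 = 57
  yellow-fruited: 114 × 1/2 = 57
χ² = Σ (O − E)² / E
  red-fruited: (56 − 57)² / 57 = 0.0175
  yellow-fruited: (58 − 57)² / 57 = 0.0175
χ² = 0.0175 + 0.0175 = 0.035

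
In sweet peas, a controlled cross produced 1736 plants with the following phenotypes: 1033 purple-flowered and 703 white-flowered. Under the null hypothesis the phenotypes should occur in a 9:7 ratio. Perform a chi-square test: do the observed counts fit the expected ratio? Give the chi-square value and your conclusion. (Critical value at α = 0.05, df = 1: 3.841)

The 9:7 ratio has 16 parts, so with N = 1736 the expected counts are:
  purple-flowered: 1736 × 9/16 = 976.5
  white-flowered: 1736 × 7/16 = 759.5
χ² = Σ (O − E)² / E
  purple-flowered: (1033 − 976.5)² / 976.5 = 3.2691
  white-flowered: (703 − 759.5)² / 759.5 = 4.2031
χ² = 3.2691 + 4.2031 = 7.4722 ≈ 7.472
Degrees of freedom = 2 − 1 = 1; critical value at α = 0.05 is 3.841.
Since 7.472 > 3.841, we reject the null hypothesis — the data do not fit the 9:7 ratio.

7.472; not consistent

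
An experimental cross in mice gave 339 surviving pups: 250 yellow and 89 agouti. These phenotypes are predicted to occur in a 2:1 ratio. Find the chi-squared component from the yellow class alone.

2.549

Under the 2:1 hypothesis (Σ ratio = 3, N = 339):
  yellow: 339 × 2/3 = 226
  agouti: 339 × 1/3 = 113
Contribution of yellow: (250 − 226)² / 226 = 2.5487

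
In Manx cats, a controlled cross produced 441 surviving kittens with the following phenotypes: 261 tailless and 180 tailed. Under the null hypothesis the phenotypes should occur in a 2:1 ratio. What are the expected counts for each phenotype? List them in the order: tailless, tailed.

294, 147

Expected counts for N = 441 under a 2:1 ratio (total parts = 3):
  tailless: 441 × 2/3 = 294
  tailed: 441 × 1/3 = 147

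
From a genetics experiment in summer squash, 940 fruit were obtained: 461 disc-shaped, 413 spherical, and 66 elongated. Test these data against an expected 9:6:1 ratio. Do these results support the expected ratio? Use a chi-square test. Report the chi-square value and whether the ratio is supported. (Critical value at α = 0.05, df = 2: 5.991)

19.959; not consistent

Total ratio parts = 16. Expected numbers out of 940:
  disc-shaped: 940 × 9/16 = 528.75
  spherical: 940 × 6/16 = 352.5
  elongated: 940 × 1/16 = 58.75
χ² = Σ (O − E)² / E
  disc-shaped: (461 − 528.75)² / 528.75 = 8.6810
  spherical: (413 − 352.5)² / 352.5 = 10.3837
  elongated: (66 − 58.75)² / 58.75 = 0.8947
χ² = 8.6810 + 10.3837 + 0.8947 = 19.9594 ≈ 19.959
Degrees of freedom = 3 − 1 = 2; critical value at α = 0.05 is 5.991.
Since 19.959 > 5.991, we reject the null hypothesis — the data do not fit the 9:6:1 ratio.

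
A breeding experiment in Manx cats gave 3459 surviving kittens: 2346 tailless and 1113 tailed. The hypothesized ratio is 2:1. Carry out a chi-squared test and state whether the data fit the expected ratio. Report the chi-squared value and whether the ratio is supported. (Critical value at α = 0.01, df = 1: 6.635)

2.082; consistent

Under the 2:1 hypothesis (Σ ratio = 3, N = 3459):
  tailless: 3459 × 2/3 = 2306
  tailed: 3459 × 1/3 = 1153
χ² = Σ (O − E)² / E
  tailless: (2346 − 2306)² / 2306 = 0.6938
  tailed: (1113 − 1153)² / 1153 = 1.3877
χ² = 0.6938 + 1.3877 = 2.0815 ≈ 2.082
Degrees of freedom = 2 − 1 = 1; critical value at α = 0.01 is 6.635.
Since 2.082 < 6.635, we fail to reject the null hypothesis — the data are consistent with the 2:1 ratio.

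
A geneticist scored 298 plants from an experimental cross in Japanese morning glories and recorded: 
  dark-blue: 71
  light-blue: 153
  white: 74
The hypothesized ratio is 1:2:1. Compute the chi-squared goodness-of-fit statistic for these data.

0.275

Under the 1:2:1 hypothesis (Σ ratio = 4, N = 298):
  dark-blue: 298 × 1/4 = 74.5
  light-blue: 298 × 2/4 = 149
  white: 298 × 1/4 = 74.5
χ² = Σ (O − E)² / E
  dark-blue: (71 − 74.5)² / 74.5 = 0.1644
  light-blue: (153 − 149)² / 149 = 0.1074
  white: (74 − 74.5)² / 74.5 = 0.0034
χ² = 0.1644 + 0.1074 + 0.0034 = 0.2752 ≈ 0.275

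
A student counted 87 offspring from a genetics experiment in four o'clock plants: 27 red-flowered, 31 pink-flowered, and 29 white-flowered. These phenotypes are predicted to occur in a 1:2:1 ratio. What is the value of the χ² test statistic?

Expected counts for N = 87 under a 1:2:1 ratio (total parts = 4):
  red-flowered: 87 × 1/4 = 21.75
  pink-flowered: 87 × 2/4 = 43.5
  white-flowered: 87 × 1/4 = 21.75
χ² = Σ (O − E)² / E
  red-flowered: (27 − 21.75)² / 21.75 = 1.2672
  pink-flowered: (31 − 43.5)² / 43.5 = 3.5920
  white-flowered: (29 − 21.75)² / 21.75 = 2.4167
χ² = 1.2672 + 3.5920 + 2.4167 = 7.2759 ≈ 7.276

7.276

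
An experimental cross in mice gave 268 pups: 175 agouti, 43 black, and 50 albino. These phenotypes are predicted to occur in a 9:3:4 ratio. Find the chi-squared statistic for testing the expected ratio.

9.260

Total ratio parts = 16. Expected numbers out of 268:
  agouti: 268 × 9/16 = 150.75
  black: 268 × 3/16 = 50.25
  albino: 268 × 4/16 = 67
χ² = Σ (O − E)² / E
  agouti: (175 − 150.75)² / 150.75 = 3.9009
  black: (43 − 50.25)² / 50.25 = 1.0460
  albino: (50 − 67)² / 67 = 4.3134
χ² = 3.9009 + 1.0460 + 4.3134 = 9.2603 ≈ 9.260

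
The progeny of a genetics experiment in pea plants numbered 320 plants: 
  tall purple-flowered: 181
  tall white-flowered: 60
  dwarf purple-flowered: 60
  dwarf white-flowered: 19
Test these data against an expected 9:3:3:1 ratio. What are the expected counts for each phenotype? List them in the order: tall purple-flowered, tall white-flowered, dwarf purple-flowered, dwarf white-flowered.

180, 60, 60, 20

The 9:3:3:1 ratio has 16 parts, so with N = 320 the expected counts are:
  tall purple-flowered: 320 × 9/16 = 180
  tall white-flowered: 320 × 3/16 = 60
  dwarf purple-flowered: 320 × 3/16 = 60
  dwarf white-flowered: 320 × 1/16 = 20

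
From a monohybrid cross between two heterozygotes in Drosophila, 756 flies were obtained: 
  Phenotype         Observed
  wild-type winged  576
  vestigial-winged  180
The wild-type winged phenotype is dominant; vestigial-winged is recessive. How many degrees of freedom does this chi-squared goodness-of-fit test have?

1

For a monohybrid cross between heterozygotes with complete dominance, the expected phenotypic ratio is 3:1.
A goodness-of-fit test with 2 phenotype classes has df = 2 − 1 = 1.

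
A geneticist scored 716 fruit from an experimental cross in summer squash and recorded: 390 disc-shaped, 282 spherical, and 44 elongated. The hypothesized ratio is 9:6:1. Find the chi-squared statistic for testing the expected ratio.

The 9:6:1 ratio has 16 parts, so with N = 716 the expected counts are:
  disc-shaped: 716 × 9/16 = 402.75
  spherical: 716 × 6/16 = 268.5
  elongated: 716 × 1/16 = 44.75
χ² = Σ (O − E)² / E
  disc-shaped: (390 − 402.75)² / 402.75 = 0.4036
  spherical: (282 − 268.5)² / 268.5 = 0.6788
  elongated: (44 − 44.75)² / 44.75 = 0.0126
χ² = 0.4036 + 0.6788 + 0.0126 = 1.095

1.095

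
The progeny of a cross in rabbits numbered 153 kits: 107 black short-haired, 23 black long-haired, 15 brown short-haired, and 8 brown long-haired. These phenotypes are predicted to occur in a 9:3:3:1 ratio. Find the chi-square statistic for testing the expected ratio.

13.007

Total ratio parts = 16. Expected numbers out of 153:
  black short-haired: 153 × 9/16 = 86.0625
  black long-haired: 153 × 3/16 = 28.6875
  brown short-haired: 153 × 3/16 = 28.6875
  brown long-haired: 153 × 1/16 = 9.5625
χ² = Σ (O − E)² / E
  black short-haired: (107 − 86.0625)² / 86.0625 = 5.0937
  black long-haired: (23 − 28.6875)² / 28.6875 = 1.1276
  brown short-haired: (15 − 28.6875)² / 28.6875 = 6.5306
  brown long-haired: (8 − 9.5625)² / 9.5625 = 0.2553
χ² = 5.0937 + 1.1276 + 6.5306 + 0.2553 = 13.0072 ≈ 13.007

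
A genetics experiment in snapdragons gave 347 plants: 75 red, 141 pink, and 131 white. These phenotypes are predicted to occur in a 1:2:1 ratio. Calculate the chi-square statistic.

30.251

Total ratio parts = 4. Expected numbers out of 347:
  red: 347 × 1/4 = 86.75
  pink: 347 × 2/4 = 173.5
  white: 347 × 1/4 = 86.75
χ² = Σ (O − E)² / E
  red: (75 − 86.75)² / 86.75 = 1.5915
  pink: (141 − 173.5)² / 173.5 = 6.0879
  white: (131 − 86.75)² / 86.75 = 22.5713
χ² = 1.5915 + 6.0879 + 22.5713 = 30.2507 ≈ 30.251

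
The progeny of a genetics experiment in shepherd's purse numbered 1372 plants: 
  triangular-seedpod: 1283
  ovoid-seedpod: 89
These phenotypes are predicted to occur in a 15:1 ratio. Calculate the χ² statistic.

0.131

Expected counts for N = 1372 under a 15:1 ratio (total parts = 16):
  triangular-seedpod: 1372 × 15/16 = 1286.25
  ovoid-seedpod: 1372 × 1/16 = 85.75
χ² = Σ (O − E)² / E
  triangular-seedpod: (1283 − 1286.25)² / 1286.25 = 0.0082
  ovoid-seedpod: (89 − 85.75)² / 85.75 = 0.1232
χ² = 0.0082 + 0.1232 = 0.1314 ≈ 0.131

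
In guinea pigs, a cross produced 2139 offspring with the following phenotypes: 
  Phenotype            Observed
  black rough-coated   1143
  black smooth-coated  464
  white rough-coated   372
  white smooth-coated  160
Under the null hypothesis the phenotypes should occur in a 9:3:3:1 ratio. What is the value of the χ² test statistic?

Expected counts for N = 2139 under a 9:3:3:1 ratio (total parts = 16):
  black rough-coated: 2139 × 9/16 = 1203.1875
  black smooth-coated: 2139 × 3/16 = 401.0625
  white rough-coated: 2139 × 3/16 = 401.0625
  white smooth-coated: 2139 × 1/16 = 133.6875
χ² = Σ (O − E)² / E
  black rough-coated: (1143 − 1203.1875)² / 1203.1875 = 3.0108
  black smooth-coated: (464 − 401.0625)² / 401.0625 = 9.8766
  white rough-coated: (372 − 401.0625)² / 401.0625 = 2.1060
  white smooth-coated: (160 − 133.6875)² / 133.6875 = 5.1789
χ² = 3.0108 + 9.8766 + 2.1060 + 5.1789 = 20.1723 ≈ 20.172

20.172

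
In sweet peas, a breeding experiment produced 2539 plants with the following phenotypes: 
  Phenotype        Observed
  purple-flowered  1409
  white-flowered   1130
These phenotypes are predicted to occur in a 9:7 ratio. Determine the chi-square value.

Expected counts for N = 2539 under a 9:7 ratio (total parts = 16):
  purple-flowered: 2539 × 9/16 = 1428.1875
  white-flowered: 2539 × 7/16 = 1110.8125
χ² = Σ (O − E)² / E
  purple-flowered: (1409 − 1428.1875)² / 1428.1875 = 0.2578
  white-flowered: (1130 − 1110.8125)² / 1110.8125 = 0.3314
χ² = 0.2578 + 0.3314 = 0.5892 ≈ 0.589

0.589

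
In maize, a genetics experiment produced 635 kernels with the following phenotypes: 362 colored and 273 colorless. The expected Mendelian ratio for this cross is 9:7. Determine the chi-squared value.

0.148

Total ratio parts = 16. Expected numbers out of 635:
  colored: 635 × 9/16 = 357.1875
  colorless: 635 × 7/16 = 277.8125
χ² = Σ (O − E)² / E
  colored: (362 − 357.1875)² / 357.1875 = 0.0648
  colorless: (273 − 277.8125)² / 277.8125 = 0.0834
χ² = 0.0648 + 0.0834 = 0.1482 ≈ 0.148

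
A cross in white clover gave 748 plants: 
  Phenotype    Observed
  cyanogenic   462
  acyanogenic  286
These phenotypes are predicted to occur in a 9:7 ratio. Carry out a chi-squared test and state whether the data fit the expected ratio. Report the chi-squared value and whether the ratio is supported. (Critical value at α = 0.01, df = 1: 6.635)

9.244; not consistent

Total ratio parts = 16. Expected numbers out of 748:
  cyanogenic: 748 × 9/16 = 420.75
  acyanogenic: 748 × 7/16 = 327.25
χ² = Σ (O − E)² / E
  cyanogenic: (462 − 420.75)² / 420.75 = 4.0441
  acyanogenic: (286 − 327.25)² / 327.25 = 5.1996
χ² = 4.0441 + 5.1996 = 9.2437 ≈ 9.244
Degrees of freedom = 2 − 1 = 1; critical value at α = 0.01 is 6.635.
Since 9.244 > 6.635, we reject the null hypothesis — the data do not fit the 9:7 ratio.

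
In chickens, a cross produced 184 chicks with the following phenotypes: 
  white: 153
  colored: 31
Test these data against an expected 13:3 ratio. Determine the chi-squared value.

0.437

Under the 13:3 hypothesis (Σ ratio = 16, N = 184):
  white: 184 × 13/16 = 149.5
  colored: 184 × 3/16 = 34.5
χ² = Σ (O − E)² / E
  white: (153 − 149.5)² / 149.5 = 0.0819
  colored: (31 − 34.5)² / 34.5 = 0.3551
χ² = 0.0819 + 0.3551 = 0.437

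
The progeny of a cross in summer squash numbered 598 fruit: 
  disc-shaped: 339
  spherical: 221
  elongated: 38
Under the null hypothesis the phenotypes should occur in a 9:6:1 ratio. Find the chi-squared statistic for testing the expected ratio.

0.078

Under the 9:6:1 hypothesis (Σ ratio = 16, N = 598):
  disc-shaped: 598 × 9/16 = 336.375
  spherical: 598 × 6/16 = 224.25
  elongated: 598 × 1/16 = 37.375
χ² = Σ (O − E)² / E
  disc-shaped: (339 − 336.375)² / 336.375 = 0.0205
  spherical: (221 − 224.25)² / 224.25 = 0.0471
  elongated: (38 − 37.375)² / 37.375 = 0.0105
χ² = 0.0205 + 0.0471 + 0.0105 = 0.0781 ≈ 0.078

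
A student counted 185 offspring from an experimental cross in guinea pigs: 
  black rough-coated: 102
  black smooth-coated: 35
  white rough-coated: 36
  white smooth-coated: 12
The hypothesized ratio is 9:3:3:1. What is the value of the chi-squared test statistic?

The 9:3:3:1 ratio has 16 parts, so with N = 185 the expected counts are:
  black rough-coated: 185 × 9/16 = 104.0625
  black smooth-coated: 185 × 3/16 = 34.6875
  white rough-coated: 185 × 3/16 = 34.6875
  white smooth-coated: 185 × 1/16 = 11.5625
χ² = Σ (O − E)² / E
  black rough-coated: (102 − 104.0625)² / 104.0625 = 0.0409
  black smooth-coated: (35 − 34.6875)² / 34.6875 = 0.0028
  white rough-coated: (36 − 34.6875)² / 34.6875 = 0.0497
  white smooth-coated: (12 − 11.5625)² / 11.5625 = 0.0166
χ² = 0.0409 + 0.0028 + 0.0497 + 0.0166 = 0.110

0.110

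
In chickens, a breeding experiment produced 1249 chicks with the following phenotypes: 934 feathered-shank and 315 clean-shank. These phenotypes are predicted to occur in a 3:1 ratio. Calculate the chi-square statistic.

0.032

Under the 3:1 hypothesis (Σ ratio = 4, N = 1249):
  feathered-shank: 1249 × 3/4 = 936.75
  clean-shank: 1249 × 1/4 = 312.25
χ² = Σ (O − E)² / E
  feathered-shank: (934 − 936.75)² / 936.75 = 0.0081
  clean-shank: (315 − 312.25)² / 312.25 = 0.0242
χ² = 0.0081 + 0.0242 = 0.0323 ≈ 0.032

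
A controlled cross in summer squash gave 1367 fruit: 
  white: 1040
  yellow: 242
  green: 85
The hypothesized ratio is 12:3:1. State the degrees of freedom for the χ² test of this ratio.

A goodness-of-fit test with 3 phenotype classes has df = 3 − 1 = 2.

2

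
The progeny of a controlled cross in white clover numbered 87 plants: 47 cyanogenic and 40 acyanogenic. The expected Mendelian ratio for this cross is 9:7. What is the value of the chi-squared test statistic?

The 9:7 ratio has 16 parts, so with N = 87 the expected counts are:
  cyanogenic: 87 × 9/16 = 48.9375
  acyanogenic: 87 × 7/16 = 38.0625
χ² = Σ (O − E)² / E
  cyanogenic: (47 − 48.9375)² / 48.9375 = 0.0767
  acyanogenic: (40 − 38.0625)² / 38.0625 = 0.0986
χ² = 0.0767 + 0.0986 = 0.1753 ≈ 0.175

0.175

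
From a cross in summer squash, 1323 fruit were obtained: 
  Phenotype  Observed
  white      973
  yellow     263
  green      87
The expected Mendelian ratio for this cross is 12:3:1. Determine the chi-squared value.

The 12:3:1 ratio has 16 parts, so with N = 1323 the expected counts are:
  white: 1323 × 12/16 = 992.25
  yellow: 1323 × 3/16 = 248.0625
  green: 1323 × 1/16 = 82.6875
χ² = Σ (O − E)² / E
  white: (973 − 992.25)² / 992.25 = 0.3735
  yellow: (263 − 248.0625)² / 248.0625 = 0.8995
  green: (87 − 82.6875)² / 82.6875 = 0.2249
χ² = 0.3735 + 0.8995 + 0.2249 = 1.4979 ≈ 1.498

1.498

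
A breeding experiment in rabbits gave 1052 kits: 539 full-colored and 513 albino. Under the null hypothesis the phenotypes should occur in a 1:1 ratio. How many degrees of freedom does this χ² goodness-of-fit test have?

A goodness-of-fit test with 2 phenotype classes has df = 2 − 1 = 1.

1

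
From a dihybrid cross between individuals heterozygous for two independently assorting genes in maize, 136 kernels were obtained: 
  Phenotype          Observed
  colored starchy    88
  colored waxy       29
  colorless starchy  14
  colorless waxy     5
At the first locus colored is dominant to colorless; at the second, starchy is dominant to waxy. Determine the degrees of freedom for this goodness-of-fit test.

A dihybrid F₂ with independent assortment and complete dominance at both loci gives a 9:3:3:1 phenotypic ratio.
A goodness-of-fit test with 4 phenotype classes has df = 4 − 1 = 3.

3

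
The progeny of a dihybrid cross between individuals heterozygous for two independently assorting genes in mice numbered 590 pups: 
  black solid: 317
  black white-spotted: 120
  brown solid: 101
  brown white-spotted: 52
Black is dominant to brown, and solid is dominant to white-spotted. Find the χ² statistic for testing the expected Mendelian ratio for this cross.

8.502

A dihybrid F₂ with independent assortment and complete dominance at both loci gives a 9:3:3:1 phenotypic ratio.
The 9:3:3:1 ratio has 16 parts, so with N = 590 the expected counts are:
  black solid: 590 × 9/16 = 331.875
  black white-spotted: 590 × 3/16 = 110.625
  brown solid: 590 × 3/16 = 110.625
  brown white-spotted: 590 × 1/16 = 36.875
χ² = Σ (O − E)² / E
  black solid: (317 − 331.875)² / 331.875 = 0.6667
  black white-spotted: (120 − 110.625)² / 110.625 = 0.7945
  brown solid: (101 − 110.625)² / 110.625 = 0.8374
  brown white-spotted: (52 − 36.875)² / 36.875 = 6.2038
χ² = 0.6667 + 0.7945 + 0.8374 + 6.2038 = 8.5024 ≈ 8.502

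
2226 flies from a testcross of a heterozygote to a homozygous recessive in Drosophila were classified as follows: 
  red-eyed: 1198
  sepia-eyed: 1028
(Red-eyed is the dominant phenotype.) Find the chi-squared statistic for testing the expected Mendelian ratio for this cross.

A testcross of a heterozygote (Aa × aa) gives a 1:1 phenotypic ratio.
The 1:1 ratio has 2 parts, so with N = 2226 the expected counts are:
  red-eyed: 2226 × 1/2 = 1113
  sepia-eyed: 2226 × 1/2 = 1113
χ² = Σ (O − E)² / E
  red-eyed: (1198 − 1113)² / 1113 = 6.4915
  sepia-eyed: (1028 − 1113)² / 1113 = 6.4915
χ² = 6.4915 + 6.4915 = 12.983

12.983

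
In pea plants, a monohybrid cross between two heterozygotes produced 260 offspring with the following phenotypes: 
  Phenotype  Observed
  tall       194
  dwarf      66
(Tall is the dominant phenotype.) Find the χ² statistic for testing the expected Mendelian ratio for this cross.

0.021

For a monohybrid cross between heterozygotes with complete dominance, the expected phenotypic ratio is 3:1.
The 3:1 ratio has 4 parts, so with N = 260 the expected counts are:
  tall: 260 × 3/4 = 195
  dwarf: 260 × 1/4 = 65
χ² = Σ (O − E)² / E
  tall: (194 − 195)² / 195 = 0.0051
  dwarf: (66 − 65)² / 65 = 0.0154
χ² = 0.0051 + 0.0154 = 0.0205 ≈ 0.021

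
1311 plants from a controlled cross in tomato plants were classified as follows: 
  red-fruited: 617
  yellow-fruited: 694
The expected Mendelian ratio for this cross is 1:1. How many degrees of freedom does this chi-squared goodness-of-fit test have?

1

A goodness-of-fit test with 2 phenotype classes has df = 2 − 1 = 1.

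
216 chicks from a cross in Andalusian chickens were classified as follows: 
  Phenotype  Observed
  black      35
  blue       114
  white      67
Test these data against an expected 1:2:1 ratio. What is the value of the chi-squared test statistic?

10.148

The 1:2:1 ratio has 4 parts, so with N = 216 the expected counts are:
  black: 216 × 1/4 = 54
  blue: 216 × 2/4 = 108
  white: 216 × 1/4 = 54
χ² = Σ (O − E)² / E
  black: (35 − 54)² / 54 = 6.6852
  blue: (114 − 108)² / 108 = 0.3333
  white: (67 − 54)² / 54 = 3.1296
χ² = 6.6852 + 0.3333 + 3.1296 = 10.1481 ≈ 10.148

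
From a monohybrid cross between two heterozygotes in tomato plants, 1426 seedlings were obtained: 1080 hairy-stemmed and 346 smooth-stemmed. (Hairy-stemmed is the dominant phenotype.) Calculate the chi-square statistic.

For a monohybrid cross between heterozygotes with complete dominance, the expected phenotypic ratio is 3:1.
The 3:1 ratio has 4 parts, so with N = 1426 the expected counts are:
  hairy-stemmed: 1426 × 3/4 = 1069.5
  smooth-stemmed: 1426 × 1/4 = 356.5
χ² = Σ (O − E)² / E
  hairy-stemmed: (1080 − 1069.5)² / 1069.5 = 0.1031
  smooth-stemmed: (346 − 356.5)² / 356.5 = 0.3093
χ² = 0.1031 + 0.3093 = 0.4124 ≈ 0.412

0.412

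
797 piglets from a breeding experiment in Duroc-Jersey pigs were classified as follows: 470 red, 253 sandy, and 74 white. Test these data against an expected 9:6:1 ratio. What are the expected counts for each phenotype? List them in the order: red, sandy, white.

Under the 9:6:1 hypothesis (Σ ratio = 16, N = 797):
  red: 797 × 9/16 = 448.3125
  sandy: 797 × 6/16 = 298.875
  white: 797 × 1/16 = 49.8125

448.3125, 298.875, 49.8125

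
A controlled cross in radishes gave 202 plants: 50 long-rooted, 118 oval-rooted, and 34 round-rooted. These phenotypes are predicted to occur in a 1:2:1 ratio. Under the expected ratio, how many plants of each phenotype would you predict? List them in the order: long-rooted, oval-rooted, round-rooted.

Total ratio parts = 4. Expected numbers out of 202:
  long-rooted: 202 × 1/4 = 50.5
  oval-rooted: 202 × 2/4 = 101
  round-rooted: 202 × 1/4 = 50.5

50.5, 101, 50.5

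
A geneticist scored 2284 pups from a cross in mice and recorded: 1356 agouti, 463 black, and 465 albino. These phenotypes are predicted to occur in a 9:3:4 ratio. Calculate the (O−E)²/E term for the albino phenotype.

Total ratio parts = 16. Expected numbers out of 2284:
  agouti: 2284 × 9/16 = 1284.75
  black: 2284 × 3/16 = 428.25
  albino: 2284 × 4/16 = 571
Contribution of albino: (465 − 571)² / 571 = 19.6778

19.678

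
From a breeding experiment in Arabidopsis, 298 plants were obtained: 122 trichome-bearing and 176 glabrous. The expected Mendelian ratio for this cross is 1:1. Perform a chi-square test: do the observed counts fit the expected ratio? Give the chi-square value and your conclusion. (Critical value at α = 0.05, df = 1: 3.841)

The 1:1 ratio has 2 parts, so with N = 298 the expected counts are:
  trichome-bearing: 298 × 1/2 = 149
  glabrous: 298 × 1/2 = 149
χ² = Σ (O − E)² / E
  trichome-bearing: (122 − 149)² / 149 = 4.8926
  glabrous: (176 − 149)² / 149 = 4.8926
χ² = 4.8926 + 4.8926 = 9.7852 ≈ 9.785
Degrees of freedom = 2 − 1 = 1; critical value at α = 0.05 is 3.841.
Since 9.785 > 3.841, we reject the null hypothesis — the data do not fit the 1:1 ratio.

9.785; not consistent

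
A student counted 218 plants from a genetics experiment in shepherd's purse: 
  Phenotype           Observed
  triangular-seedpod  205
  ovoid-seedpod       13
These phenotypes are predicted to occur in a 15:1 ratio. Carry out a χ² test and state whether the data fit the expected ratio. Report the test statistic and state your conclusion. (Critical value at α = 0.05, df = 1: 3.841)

Total ratio parts = 16. Expected numbers out of 218:
  triangular-seedpod: 218 × 15/16 = 204.375
  ovoid-seedpod: 218 × 1/16 = 13.625
χ² = Σ (O − E)² / E
  triangular-seedpod: (205 − 204.375)² / 204.375 = 0.0019
  ovoid-seedpod: (13 − 13.625)² / 13.625 = 0.0287
χ² = 0.0019 + 0.0287 = 0.0306 ≈ 0.031
Degrees of freedom = 2 − 1 = 1; critical value at α = 0.05 is 3.841.
Since 0.031 < 3.841, we fail to reject the null hypothesis — the data are consistent with the 15:1 ratio.

0.031; consistent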